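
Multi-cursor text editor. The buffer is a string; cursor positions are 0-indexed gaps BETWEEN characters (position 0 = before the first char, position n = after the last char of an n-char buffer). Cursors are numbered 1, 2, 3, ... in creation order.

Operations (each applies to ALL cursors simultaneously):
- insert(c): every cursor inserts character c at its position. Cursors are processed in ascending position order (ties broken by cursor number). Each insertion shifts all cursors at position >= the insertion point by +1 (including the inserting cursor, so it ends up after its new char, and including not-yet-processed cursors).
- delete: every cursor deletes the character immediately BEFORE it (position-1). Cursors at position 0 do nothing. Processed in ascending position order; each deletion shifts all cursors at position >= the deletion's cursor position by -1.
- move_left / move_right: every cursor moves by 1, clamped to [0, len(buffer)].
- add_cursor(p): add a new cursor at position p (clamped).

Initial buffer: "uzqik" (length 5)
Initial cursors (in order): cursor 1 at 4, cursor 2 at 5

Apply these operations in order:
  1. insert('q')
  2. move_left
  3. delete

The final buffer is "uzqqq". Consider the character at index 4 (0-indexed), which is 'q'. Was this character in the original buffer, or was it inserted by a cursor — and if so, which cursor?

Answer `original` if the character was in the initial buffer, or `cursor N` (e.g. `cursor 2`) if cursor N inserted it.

After op 1 (insert('q')): buffer="uzqiqkq" (len 7), cursors c1@5 c2@7, authorship ....1.2
After op 2 (move_left): buffer="uzqiqkq" (len 7), cursors c1@4 c2@6, authorship ....1.2
After op 3 (delete): buffer="uzqqq" (len 5), cursors c1@3 c2@4, authorship ...12
Authorship (.=original, N=cursor N): . . . 1 2
Index 4: author = 2

Answer: cursor 2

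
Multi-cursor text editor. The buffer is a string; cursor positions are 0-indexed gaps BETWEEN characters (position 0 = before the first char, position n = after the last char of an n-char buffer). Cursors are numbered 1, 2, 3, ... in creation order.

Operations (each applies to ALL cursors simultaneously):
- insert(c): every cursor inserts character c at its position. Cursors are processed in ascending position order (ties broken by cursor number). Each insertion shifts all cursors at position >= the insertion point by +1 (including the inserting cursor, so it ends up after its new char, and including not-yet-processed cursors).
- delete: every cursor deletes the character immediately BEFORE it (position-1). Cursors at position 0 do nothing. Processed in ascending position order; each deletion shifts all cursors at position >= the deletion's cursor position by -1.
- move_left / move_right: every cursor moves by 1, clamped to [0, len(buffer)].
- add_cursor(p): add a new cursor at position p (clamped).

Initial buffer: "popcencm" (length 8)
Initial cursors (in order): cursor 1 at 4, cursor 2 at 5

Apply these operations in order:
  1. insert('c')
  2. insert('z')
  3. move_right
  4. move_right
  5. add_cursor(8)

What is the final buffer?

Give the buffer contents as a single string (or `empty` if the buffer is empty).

After op 1 (insert('c')): buffer="popccecncm" (len 10), cursors c1@5 c2@7, authorship ....1.2...
After op 2 (insert('z')): buffer="popcczeczncm" (len 12), cursors c1@6 c2@9, authorship ....11.22...
After op 3 (move_right): buffer="popcczeczncm" (len 12), cursors c1@7 c2@10, authorship ....11.22...
After op 4 (move_right): buffer="popcczeczncm" (len 12), cursors c1@8 c2@11, authorship ....11.22...
After op 5 (add_cursor(8)): buffer="popcczeczncm" (len 12), cursors c1@8 c3@8 c2@11, authorship ....11.22...

Answer: popcczeczncm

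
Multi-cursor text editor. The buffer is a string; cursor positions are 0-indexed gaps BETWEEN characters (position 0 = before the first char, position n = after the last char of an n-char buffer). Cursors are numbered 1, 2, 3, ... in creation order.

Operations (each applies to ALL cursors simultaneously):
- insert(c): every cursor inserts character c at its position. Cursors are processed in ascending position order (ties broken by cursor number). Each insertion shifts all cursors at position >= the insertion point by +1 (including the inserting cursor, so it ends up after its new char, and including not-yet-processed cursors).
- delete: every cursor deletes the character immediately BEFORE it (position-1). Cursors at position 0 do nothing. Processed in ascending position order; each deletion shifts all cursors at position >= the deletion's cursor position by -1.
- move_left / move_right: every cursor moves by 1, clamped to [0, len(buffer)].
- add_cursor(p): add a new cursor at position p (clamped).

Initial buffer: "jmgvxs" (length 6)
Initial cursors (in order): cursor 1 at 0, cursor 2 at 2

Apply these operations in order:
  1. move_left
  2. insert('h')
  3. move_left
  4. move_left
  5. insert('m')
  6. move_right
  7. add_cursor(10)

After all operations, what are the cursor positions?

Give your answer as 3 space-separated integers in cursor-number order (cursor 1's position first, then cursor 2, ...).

Answer: 2 4 10

Derivation:
After op 1 (move_left): buffer="jmgvxs" (len 6), cursors c1@0 c2@1, authorship ......
After op 2 (insert('h')): buffer="hjhmgvxs" (len 8), cursors c1@1 c2@3, authorship 1.2.....
After op 3 (move_left): buffer="hjhmgvxs" (len 8), cursors c1@0 c2@2, authorship 1.2.....
After op 4 (move_left): buffer="hjhmgvxs" (len 8), cursors c1@0 c2@1, authorship 1.2.....
After op 5 (insert('m')): buffer="mhmjhmgvxs" (len 10), cursors c1@1 c2@3, authorship 112.2.....
After op 6 (move_right): buffer="mhmjhmgvxs" (len 10), cursors c1@2 c2@4, authorship 112.2.....
After op 7 (add_cursor(10)): buffer="mhmjhmgvxs" (len 10), cursors c1@2 c2@4 c3@10, authorship 112.2.....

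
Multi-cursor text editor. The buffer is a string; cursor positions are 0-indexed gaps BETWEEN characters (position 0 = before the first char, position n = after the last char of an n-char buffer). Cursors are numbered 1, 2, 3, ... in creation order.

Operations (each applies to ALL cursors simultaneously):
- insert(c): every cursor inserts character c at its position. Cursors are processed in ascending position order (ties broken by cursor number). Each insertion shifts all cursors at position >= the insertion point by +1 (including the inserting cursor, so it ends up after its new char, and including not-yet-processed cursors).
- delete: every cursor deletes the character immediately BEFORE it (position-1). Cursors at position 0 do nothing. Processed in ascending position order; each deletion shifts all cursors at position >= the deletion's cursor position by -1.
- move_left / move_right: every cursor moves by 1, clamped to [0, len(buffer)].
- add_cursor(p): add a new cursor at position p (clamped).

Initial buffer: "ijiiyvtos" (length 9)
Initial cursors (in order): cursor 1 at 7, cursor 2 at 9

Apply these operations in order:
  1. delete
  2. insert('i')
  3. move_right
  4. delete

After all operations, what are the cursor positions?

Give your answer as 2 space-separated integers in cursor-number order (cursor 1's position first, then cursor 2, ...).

Answer: 7 7

Derivation:
After op 1 (delete): buffer="ijiiyvo" (len 7), cursors c1@6 c2@7, authorship .......
After op 2 (insert('i')): buffer="ijiiyvioi" (len 9), cursors c1@7 c2@9, authorship ......1.2
After op 3 (move_right): buffer="ijiiyvioi" (len 9), cursors c1@8 c2@9, authorship ......1.2
After op 4 (delete): buffer="ijiiyvi" (len 7), cursors c1@7 c2@7, authorship ......1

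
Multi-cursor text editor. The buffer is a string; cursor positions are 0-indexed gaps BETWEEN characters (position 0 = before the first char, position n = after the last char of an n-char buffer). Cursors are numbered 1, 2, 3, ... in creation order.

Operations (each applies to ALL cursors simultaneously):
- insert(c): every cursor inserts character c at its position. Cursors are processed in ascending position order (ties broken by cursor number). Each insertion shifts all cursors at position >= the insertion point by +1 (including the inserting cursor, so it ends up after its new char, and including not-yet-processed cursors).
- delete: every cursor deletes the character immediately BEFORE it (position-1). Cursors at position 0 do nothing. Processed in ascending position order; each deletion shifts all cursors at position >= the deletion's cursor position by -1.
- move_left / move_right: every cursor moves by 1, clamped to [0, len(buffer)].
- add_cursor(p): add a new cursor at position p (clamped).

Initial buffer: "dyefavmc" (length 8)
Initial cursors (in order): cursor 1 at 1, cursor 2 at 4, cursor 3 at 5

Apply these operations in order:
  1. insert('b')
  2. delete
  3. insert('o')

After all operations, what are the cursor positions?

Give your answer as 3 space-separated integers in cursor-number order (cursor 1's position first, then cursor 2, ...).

Answer: 2 6 8

Derivation:
After op 1 (insert('b')): buffer="dbyefbabvmc" (len 11), cursors c1@2 c2@6 c3@8, authorship .1...2.3...
After op 2 (delete): buffer="dyefavmc" (len 8), cursors c1@1 c2@4 c3@5, authorship ........
After op 3 (insert('o')): buffer="doyefoaovmc" (len 11), cursors c1@2 c2@6 c3@8, authorship .1...2.3...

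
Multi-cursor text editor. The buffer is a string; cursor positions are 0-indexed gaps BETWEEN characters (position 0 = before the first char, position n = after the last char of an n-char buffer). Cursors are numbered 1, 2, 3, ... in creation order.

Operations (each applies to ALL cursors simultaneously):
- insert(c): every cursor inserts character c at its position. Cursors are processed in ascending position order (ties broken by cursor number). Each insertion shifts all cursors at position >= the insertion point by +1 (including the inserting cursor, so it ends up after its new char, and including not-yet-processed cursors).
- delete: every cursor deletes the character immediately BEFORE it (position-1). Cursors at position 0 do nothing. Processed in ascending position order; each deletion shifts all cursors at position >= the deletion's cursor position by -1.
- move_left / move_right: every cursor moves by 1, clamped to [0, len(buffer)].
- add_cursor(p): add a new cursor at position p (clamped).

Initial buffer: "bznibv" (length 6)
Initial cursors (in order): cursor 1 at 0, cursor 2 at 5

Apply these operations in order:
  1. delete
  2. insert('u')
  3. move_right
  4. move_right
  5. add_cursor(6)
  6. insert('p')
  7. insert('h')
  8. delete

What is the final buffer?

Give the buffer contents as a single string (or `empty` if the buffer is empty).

After op 1 (delete): buffer="bzniv" (len 5), cursors c1@0 c2@4, authorship .....
After op 2 (insert('u')): buffer="ubzniuv" (len 7), cursors c1@1 c2@6, authorship 1....2.
After op 3 (move_right): buffer="ubzniuv" (len 7), cursors c1@2 c2@7, authorship 1....2.
After op 4 (move_right): buffer="ubzniuv" (len 7), cursors c1@3 c2@7, authorship 1....2.
After op 5 (add_cursor(6)): buffer="ubzniuv" (len 7), cursors c1@3 c3@6 c2@7, authorship 1....2.
After op 6 (insert('p')): buffer="ubzpniupvp" (len 10), cursors c1@4 c3@8 c2@10, authorship 1..1..23.2
After op 7 (insert('h')): buffer="ubzphniuphvph" (len 13), cursors c1@5 c3@10 c2@13, authorship 1..11..233.22
After op 8 (delete): buffer="ubzpniupvp" (len 10), cursors c1@4 c3@8 c2@10, authorship 1..1..23.2

Answer: ubzpniupvp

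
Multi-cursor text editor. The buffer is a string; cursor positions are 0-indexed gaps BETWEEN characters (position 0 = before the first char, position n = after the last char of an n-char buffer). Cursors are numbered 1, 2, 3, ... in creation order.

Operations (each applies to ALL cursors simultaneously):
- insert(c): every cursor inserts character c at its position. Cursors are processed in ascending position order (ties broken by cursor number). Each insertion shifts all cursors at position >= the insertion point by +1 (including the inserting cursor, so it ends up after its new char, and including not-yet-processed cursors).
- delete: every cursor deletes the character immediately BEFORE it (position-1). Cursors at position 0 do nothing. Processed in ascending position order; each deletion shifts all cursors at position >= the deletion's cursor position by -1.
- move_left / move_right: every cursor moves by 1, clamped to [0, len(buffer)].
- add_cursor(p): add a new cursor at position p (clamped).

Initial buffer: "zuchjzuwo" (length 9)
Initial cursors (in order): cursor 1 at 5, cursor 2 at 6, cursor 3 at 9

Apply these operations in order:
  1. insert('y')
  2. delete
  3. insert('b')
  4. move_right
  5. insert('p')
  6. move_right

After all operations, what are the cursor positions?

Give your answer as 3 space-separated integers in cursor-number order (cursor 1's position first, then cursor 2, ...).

Answer: 9 12 15

Derivation:
After op 1 (insert('y')): buffer="zuchjyzyuwoy" (len 12), cursors c1@6 c2@8 c3@12, authorship .....1.2...3
After op 2 (delete): buffer="zuchjzuwo" (len 9), cursors c1@5 c2@6 c3@9, authorship .........
After op 3 (insert('b')): buffer="zuchjbzbuwob" (len 12), cursors c1@6 c2@8 c3@12, authorship .....1.2...3
After op 4 (move_right): buffer="zuchjbzbuwob" (len 12), cursors c1@7 c2@9 c3@12, authorship .....1.2...3
After op 5 (insert('p')): buffer="zuchjbzpbupwobp" (len 15), cursors c1@8 c2@11 c3@15, authorship .....1.12.2..33
After op 6 (move_right): buffer="zuchjbzpbupwobp" (len 15), cursors c1@9 c2@12 c3@15, authorship .....1.12.2..33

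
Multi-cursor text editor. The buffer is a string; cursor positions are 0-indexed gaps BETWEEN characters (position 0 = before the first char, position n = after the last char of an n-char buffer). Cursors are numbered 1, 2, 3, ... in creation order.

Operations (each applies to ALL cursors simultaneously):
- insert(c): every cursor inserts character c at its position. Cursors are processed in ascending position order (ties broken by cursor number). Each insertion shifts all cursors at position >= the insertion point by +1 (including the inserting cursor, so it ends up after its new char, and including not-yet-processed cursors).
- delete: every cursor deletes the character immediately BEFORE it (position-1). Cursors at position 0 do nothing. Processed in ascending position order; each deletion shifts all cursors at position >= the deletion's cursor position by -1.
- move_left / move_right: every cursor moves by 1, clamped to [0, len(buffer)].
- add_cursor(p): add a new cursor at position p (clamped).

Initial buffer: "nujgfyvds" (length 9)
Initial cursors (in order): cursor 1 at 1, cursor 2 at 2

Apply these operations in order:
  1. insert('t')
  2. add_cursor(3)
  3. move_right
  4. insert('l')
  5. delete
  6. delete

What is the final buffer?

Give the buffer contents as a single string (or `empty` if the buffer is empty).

Answer: ntgfyvds

Derivation:
After op 1 (insert('t')): buffer="ntutjgfyvds" (len 11), cursors c1@2 c2@4, authorship .1.2.......
After op 2 (add_cursor(3)): buffer="ntutjgfyvds" (len 11), cursors c1@2 c3@3 c2@4, authorship .1.2.......
After op 3 (move_right): buffer="ntutjgfyvds" (len 11), cursors c1@3 c3@4 c2@5, authorship .1.2.......
After op 4 (insert('l')): buffer="ntultljlgfyvds" (len 14), cursors c1@4 c3@6 c2@8, authorship .1.123.2......
After op 5 (delete): buffer="ntutjgfyvds" (len 11), cursors c1@3 c3@4 c2@5, authorship .1.2.......
After op 6 (delete): buffer="ntgfyvds" (len 8), cursors c1@2 c2@2 c3@2, authorship .1......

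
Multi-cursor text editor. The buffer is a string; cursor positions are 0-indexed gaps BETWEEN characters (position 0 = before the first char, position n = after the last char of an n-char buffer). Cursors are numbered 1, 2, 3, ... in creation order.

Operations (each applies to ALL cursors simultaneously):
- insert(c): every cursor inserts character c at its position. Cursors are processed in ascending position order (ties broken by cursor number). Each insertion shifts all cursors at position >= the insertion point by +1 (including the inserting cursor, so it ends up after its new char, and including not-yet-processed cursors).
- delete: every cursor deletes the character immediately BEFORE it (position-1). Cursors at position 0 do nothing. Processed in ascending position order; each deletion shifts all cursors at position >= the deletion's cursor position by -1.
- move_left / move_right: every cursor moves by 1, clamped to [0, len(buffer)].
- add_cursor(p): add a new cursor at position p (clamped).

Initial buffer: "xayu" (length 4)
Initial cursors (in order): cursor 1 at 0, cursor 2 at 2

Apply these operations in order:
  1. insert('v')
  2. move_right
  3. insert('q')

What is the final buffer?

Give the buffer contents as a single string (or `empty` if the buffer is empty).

After op 1 (insert('v')): buffer="vxavyu" (len 6), cursors c1@1 c2@4, authorship 1..2..
After op 2 (move_right): buffer="vxavyu" (len 6), cursors c1@2 c2@5, authorship 1..2..
After op 3 (insert('q')): buffer="vxqavyqu" (len 8), cursors c1@3 c2@7, authorship 1.1.2.2.

Answer: vxqavyqu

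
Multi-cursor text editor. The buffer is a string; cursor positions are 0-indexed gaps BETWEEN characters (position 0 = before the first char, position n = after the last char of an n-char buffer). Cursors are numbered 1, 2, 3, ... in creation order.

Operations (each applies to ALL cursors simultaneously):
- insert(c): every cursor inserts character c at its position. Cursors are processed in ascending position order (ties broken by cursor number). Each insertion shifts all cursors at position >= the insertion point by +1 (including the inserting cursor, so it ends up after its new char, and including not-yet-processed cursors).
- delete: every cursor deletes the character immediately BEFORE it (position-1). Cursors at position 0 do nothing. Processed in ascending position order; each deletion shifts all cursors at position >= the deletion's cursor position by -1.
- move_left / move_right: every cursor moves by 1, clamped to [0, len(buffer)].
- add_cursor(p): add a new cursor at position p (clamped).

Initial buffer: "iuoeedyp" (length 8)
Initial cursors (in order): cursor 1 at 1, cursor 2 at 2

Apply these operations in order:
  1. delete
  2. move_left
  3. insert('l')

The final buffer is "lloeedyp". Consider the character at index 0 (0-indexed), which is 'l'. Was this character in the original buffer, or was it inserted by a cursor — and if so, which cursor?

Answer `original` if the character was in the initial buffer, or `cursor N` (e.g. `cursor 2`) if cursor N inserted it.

Answer: cursor 1

Derivation:
After op 1 (delete): buffer="oeedyp" (len 6), cursors c1@0 c2@0, authorship ......
After op 2 (move_left): buffer="oeedyp" (len 6), cursors c1@0 c2@0, authorship ......
After op 3 (insert('l')): buffer="lloeedyp" (len 8), cursors c1@2 c2@2, authorship 12......
Authorship (.=original, N=cursor N): 1 2 . . . . . .
Index 0: author = 1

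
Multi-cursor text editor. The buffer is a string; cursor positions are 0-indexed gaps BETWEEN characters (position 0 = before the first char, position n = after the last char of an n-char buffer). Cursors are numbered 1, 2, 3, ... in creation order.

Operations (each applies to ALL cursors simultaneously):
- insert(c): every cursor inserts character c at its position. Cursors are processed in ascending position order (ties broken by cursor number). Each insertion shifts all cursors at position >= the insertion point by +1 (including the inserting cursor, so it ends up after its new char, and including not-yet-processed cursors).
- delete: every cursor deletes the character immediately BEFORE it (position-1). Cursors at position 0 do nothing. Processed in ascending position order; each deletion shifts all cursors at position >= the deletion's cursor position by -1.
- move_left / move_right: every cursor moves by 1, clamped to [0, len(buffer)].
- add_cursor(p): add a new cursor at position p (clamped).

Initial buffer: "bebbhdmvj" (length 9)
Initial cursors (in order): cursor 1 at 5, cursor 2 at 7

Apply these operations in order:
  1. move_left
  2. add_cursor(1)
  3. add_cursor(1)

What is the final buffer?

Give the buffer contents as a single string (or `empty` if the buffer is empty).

Answer: bebbhdmvj

Derivation:
After op 1 (move_left): buffer="bebbhdmvj" (len 9), cursors c1@4 c2@6, authorship .........
After op 2 (add_cursor(1)): buffer="bebbhdmvj" (len 9), cursors c3@1 c1@4 c2@6, authorship .........
After op 3 (add_cursor(1)): buffer="bebbhdmvj" (len 9), cursors c3@1 c4@1 c1@4 c2@6, authorship .........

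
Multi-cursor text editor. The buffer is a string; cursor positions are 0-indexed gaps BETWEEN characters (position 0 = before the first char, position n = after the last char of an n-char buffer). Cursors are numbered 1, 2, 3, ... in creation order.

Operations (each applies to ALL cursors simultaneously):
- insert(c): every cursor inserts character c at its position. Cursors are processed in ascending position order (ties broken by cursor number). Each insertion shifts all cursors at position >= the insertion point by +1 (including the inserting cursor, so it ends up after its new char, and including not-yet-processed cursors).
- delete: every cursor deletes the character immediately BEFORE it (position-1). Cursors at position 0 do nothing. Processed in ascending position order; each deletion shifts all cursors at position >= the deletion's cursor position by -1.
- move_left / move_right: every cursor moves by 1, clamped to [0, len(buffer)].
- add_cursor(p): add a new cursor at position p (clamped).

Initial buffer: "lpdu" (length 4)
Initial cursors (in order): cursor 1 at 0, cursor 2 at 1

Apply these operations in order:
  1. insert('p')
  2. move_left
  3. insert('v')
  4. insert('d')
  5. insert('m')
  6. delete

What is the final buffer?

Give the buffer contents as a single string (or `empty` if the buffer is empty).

Answer: vdplvdppdu

Derivation:
After op 1 (insert('p')): buffer="plppdu" (len 6), cursors c1@1 c2@3, authorship 1.2...
After op 2 (move_left): buffer="plppdu" (len 6), cursors c1@0 c2@2, authorship 1.2...
After op 3 (insert('v')): buffer="vplvppdu" (len 8), cursors c1@1 c2@4, authorship 11.22...
After op 4 (insert('d')): buffer="vdplvdppdu" (len 10), cursors c1@2 c2@6, authorship 111.222...
After op 5 (insert('m')): buffer="vdmplvdmppdu" (len 12), cursors c1@3 c2@8, authorship 1111.2222...
After op 6 (delete): buffer="vdplvdppdu" (len 10), cursors c1@2 c2@6, authorship 111.222...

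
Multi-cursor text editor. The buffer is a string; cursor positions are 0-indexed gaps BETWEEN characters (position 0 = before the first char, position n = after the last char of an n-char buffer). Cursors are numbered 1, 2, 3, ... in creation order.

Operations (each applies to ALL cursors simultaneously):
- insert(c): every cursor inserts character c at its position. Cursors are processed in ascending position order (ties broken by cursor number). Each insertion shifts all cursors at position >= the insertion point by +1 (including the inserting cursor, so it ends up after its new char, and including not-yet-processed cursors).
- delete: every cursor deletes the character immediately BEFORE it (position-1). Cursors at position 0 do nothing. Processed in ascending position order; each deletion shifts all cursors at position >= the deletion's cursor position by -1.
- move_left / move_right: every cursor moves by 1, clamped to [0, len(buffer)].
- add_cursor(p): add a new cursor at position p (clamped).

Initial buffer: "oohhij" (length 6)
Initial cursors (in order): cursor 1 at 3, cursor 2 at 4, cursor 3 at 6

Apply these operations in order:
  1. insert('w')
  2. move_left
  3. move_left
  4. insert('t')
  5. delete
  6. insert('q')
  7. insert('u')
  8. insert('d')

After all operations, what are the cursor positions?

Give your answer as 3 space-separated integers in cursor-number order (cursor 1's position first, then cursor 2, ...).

After op 1 (insert('w')): buffer="oohwhwijw" (len 9), cursors c1@4 c2@6 c3@9, authorship ...1.2..3
After op 2 (move_left): buffer="oohwhwijw" (len 9), cursors c1@3 c2@5 c3@8, authorship ...1.2..3
After op 3 (move_left): buffer="oohwhwijw" (len 9), cursors c1@2 c2@4 c3@7, authorship ...1.2..3
After op 4 (insert('t')): buffer="oothwthwitjw" (len 12), cursors c1@3 c2@6 c3@10, authorship ..1.12.2.3.3
After op 5 (delete): buffer="oohwhwijw" (len 9), cursors c1@2 c2@4 c3@7, authorship ...1.2..3
After op 6 (insert('q')): buffer="ooqhwqhwiqjw" (len 12), cursors c1@3 c2@6 c3@10, authorship ..1.12.2.3.3
After op 7 (insert('u')): buffer="ooquhwquhwiqujw" (len 15), cursors c1@4 c2@8 c3@13, authorship ..11.122.2.33.3
After op 8 (insert('d')): buffer="ooqudhwqudhwiqudjw" (len 18), cursors c1@5 c2@10 c3@16, authorship ..111.1222.2.333.3

Answer: 5 10 16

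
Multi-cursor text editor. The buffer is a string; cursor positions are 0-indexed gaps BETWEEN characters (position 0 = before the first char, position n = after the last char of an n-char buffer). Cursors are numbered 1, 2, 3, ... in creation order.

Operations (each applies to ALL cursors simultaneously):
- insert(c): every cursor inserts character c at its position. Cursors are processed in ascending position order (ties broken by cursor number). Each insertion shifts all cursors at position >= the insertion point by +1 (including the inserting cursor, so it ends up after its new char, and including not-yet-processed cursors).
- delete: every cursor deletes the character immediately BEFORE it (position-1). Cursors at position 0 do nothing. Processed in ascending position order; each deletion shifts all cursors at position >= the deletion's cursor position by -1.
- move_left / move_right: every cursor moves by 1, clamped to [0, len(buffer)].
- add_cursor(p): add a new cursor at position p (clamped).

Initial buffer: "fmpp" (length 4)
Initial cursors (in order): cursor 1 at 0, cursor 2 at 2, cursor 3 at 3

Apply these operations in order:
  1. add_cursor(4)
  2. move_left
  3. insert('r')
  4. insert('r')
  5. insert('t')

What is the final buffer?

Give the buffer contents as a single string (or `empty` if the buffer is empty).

After op 1 (add_cursor(4)): buffer="fmpp" (len 4), cursors c1@0 c2@2 c3@3 c4@4, authorship ....
After op 2 (move_left): buffer="fmpp" (len 4), cursors c1@0 c2@1 c3@2 c4@3, authorship ....
After op 3 (insert('r')): buffer="rfrmrprp" (len 8), cursors c1@1 c2@3 c3@5 c4@7, authorship 1.2.3.4.
After op 4 (insert('r')): buffer="rrfrrmrrprrp" (len 12), cursors c1@2 c2@5 c3@8 c4@11, authorship 11.22.33.44.
After op 5 (insert('t')): buffer="rrtfrrtmrrtprrtp" (len 16), cursors c1@3 c2@7 c3@11 c4@15, authorship 111.222.333.444.

Answer: rrtfrrtmrrtprrtp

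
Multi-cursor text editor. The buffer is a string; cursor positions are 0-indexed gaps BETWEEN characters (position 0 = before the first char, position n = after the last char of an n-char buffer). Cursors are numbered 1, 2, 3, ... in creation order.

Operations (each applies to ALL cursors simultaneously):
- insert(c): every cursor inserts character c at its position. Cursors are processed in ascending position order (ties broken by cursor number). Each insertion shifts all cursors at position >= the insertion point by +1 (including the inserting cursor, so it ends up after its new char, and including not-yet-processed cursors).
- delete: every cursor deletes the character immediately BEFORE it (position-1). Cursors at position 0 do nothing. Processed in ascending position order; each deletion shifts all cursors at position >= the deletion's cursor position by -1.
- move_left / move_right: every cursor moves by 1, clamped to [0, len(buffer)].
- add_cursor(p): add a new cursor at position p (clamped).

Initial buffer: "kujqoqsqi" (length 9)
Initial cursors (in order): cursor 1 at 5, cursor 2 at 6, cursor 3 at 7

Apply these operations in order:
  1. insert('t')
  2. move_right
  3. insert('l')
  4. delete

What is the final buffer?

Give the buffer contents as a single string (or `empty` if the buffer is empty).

After op 1 (insert('t')): buffer="kujqotqtstqi" (len 12), cursors c1@6 c2@8 c3@10, authorship .....1.2.3..
After op 2 (move_right): buffer="kujqotqtstqi" (len 12), cursors c1@7 c2@9 c3@11, authorship .....1.2.3..
After op 3 (insert('l')): buffer="kujqotqltsltqli" (len 15), cursors c1@8 c2@11 c3@14, authorship .....1.12.23.3.
After op 4 (delete): buffer="kujqotqtstqi" (len 12), cursors c1@7 c2@9 c3@11, authorship .....1.2.3..

Answer: kujqotqtstqi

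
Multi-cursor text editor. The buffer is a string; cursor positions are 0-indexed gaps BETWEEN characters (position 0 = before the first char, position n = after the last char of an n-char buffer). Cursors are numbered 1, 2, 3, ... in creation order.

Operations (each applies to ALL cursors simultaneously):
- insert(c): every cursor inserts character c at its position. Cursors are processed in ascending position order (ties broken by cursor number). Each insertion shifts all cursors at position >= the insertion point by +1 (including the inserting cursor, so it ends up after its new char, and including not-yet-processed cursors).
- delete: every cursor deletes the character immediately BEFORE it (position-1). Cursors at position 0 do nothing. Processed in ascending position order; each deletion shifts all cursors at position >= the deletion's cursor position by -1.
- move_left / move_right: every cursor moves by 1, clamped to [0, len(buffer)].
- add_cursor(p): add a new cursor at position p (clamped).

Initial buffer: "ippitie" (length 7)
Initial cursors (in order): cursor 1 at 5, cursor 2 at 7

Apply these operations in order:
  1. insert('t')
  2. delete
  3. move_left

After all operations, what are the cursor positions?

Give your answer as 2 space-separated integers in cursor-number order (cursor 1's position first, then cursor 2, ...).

After op 1 (insert('t')): buffer="ippittiet" (len 9), cursors c1@6 c2@9, authorship .....1..2
After op 2 (delete): buffer="ippitie" (len 7), cursors c1@5 c2@7, authorship .......
After op 3 (move_left): buffer="ippitie" (len 7), cursors c1@4 c2@6, authorship .......

Answer: 4 6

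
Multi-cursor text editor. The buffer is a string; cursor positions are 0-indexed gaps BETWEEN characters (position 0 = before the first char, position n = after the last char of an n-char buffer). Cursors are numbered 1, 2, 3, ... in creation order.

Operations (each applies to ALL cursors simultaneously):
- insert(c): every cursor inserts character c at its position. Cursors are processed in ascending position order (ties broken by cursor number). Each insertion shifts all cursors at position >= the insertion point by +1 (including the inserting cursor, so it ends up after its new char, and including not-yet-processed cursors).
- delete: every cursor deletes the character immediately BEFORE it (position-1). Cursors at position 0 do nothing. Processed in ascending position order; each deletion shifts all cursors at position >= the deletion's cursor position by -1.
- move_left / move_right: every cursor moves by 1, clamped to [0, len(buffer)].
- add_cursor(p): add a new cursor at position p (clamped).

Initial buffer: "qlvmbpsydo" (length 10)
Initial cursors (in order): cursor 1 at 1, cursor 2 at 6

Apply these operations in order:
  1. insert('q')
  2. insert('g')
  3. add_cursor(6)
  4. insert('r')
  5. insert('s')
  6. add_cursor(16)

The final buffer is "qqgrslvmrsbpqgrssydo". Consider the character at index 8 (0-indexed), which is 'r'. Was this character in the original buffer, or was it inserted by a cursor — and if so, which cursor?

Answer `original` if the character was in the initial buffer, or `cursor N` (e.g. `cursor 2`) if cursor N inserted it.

After op 1 (insert('q')): buffer="qqlvmbpqsydo" (len 12), cursors c1@2 c2@8, authorship .1.....2....
After op 2 (insert('g')): buffer="qqglvmbpqgsydo" (len 14), cursors c1@3 c2@10, authorship .11.....22....
After op 3 (add_cursor(6)): buffer="qqglvmbpqgsydo" (len 14), cursors c1@3 c3@6 c2@10, authorship .11.....22....
After op 4 (insert('r')): buffer="qqgrlvmrbpqgrsydo" (len 17), cursors c1@4 c3@8 c2@13, authorship .111...3..222....
After op 5 (insert('s')): buffer="qqgrslvmrsbpqgrssydo" (len 20), cursors c1@5 c3@10 c2@16, authorship .1111...33..2222....
After op 6 (add_cursor(16)): buffer="qqgrslvmrsbpqgrssydo" (len 20), cursors c1@5 c3@10 c2@16 c4@16, authorship .1111...33..2222....
Authorship (.=original, N=cursor N): . 1 1 1 1 . . . 3 3 . . 2 2 2 2 . . . .
Index 8: author = 3

Answer: cursor 3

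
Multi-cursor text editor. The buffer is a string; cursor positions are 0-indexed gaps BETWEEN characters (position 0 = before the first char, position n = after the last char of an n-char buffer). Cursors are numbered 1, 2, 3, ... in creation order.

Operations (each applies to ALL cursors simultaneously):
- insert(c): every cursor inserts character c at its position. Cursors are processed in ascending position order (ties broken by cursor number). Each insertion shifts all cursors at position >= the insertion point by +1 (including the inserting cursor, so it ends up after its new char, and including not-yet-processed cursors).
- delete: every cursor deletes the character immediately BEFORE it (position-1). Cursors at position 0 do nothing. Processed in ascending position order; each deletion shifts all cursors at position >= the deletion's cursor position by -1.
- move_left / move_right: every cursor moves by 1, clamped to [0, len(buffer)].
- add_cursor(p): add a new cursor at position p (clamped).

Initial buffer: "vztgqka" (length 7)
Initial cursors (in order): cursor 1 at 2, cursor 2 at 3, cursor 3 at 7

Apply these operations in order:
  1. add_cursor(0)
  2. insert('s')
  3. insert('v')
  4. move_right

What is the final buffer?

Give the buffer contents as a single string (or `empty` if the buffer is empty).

Answer: svvzsvtsvgqkasv

Derivation:
After op 1 (add_cursor(0)): buffer="vztgqka" (len 7), cursors c4@0 c1@2 c2@3 c3@7, authorship .......
After op 2 (insert('s')): buffer="svzstsgqkas" (len 11), cursors c4@1 c1@4 c2@6 c3@11, authorship 4..1.2....3
After op 3 (insert('v')): buffer="svvzsvtsvgqkasv" (len 15), cursors c4@2 c1@6 c2@9 c3@15, authorship 44..11.22....33
After op 4 (move_right): buffer="svvzsvtsvgqkasv" (len 15), cursors c4@3 c1@7 c2@10 c3@15, authorship 44..11.22....33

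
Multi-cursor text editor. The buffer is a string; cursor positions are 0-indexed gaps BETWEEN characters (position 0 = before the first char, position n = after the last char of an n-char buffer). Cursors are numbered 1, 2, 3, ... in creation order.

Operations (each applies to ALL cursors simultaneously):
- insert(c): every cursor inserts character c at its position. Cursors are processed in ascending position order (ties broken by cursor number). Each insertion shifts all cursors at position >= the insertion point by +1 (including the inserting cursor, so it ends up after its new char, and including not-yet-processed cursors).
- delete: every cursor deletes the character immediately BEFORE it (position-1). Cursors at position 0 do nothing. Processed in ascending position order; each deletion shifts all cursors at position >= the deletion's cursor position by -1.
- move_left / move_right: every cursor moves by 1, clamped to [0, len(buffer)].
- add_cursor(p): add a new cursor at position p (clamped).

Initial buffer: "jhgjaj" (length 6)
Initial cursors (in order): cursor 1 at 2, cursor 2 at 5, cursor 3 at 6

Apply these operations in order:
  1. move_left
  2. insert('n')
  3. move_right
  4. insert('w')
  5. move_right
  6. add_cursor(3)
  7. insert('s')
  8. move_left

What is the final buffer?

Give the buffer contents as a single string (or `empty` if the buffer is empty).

After op 1 (move_left): buffer="jhgjaj" (len 6), cursors c1@1 c2@4 c3@5, authorship ......
After op 2 (insert('n')): buffer="jnhgjnanj" (len 9), cursors c1@2 c2@6 c3@8, authorship .1...2.3.
After op 3 (move_right): buffer="jnhgjnanj" (len 9), cursors c1@3 c2@7 c3@9, authorship .1...2.3.
After op 4 (insert('w')): buffer="jnhwgjnawnjw" (len 12), cursors c1@4 c2@9 c3@12, authorship .1.1..2.23.3
After op 5 (move_right): buffer="jnhwgjnawnjw" (len 12), cursors c1@5 c2@10 c3@12, authorship .1.1..2.23.3
After op 6 (add_cursor(3)): buffer="jnhwgjnawnjw" (len 12), cursors c4@3 c1@5 c2@10 c3@12, authorship .1.1..2.23.3
After op 7 (insert('s')): buffer="jnhswgsjnawnsjws" (len 16), cursors c4@4 c1@7 c2@13 c3@16, authorship .1.41.1.2.232.33
After op 8 (move_left): buffer="jnhswgsjnawnsjws" (len 16), cursors c4@3 c1@6 c2@12 c3@15, authorship .1.41.1.2.232.33

Answer: jnhswgsjnawnsjws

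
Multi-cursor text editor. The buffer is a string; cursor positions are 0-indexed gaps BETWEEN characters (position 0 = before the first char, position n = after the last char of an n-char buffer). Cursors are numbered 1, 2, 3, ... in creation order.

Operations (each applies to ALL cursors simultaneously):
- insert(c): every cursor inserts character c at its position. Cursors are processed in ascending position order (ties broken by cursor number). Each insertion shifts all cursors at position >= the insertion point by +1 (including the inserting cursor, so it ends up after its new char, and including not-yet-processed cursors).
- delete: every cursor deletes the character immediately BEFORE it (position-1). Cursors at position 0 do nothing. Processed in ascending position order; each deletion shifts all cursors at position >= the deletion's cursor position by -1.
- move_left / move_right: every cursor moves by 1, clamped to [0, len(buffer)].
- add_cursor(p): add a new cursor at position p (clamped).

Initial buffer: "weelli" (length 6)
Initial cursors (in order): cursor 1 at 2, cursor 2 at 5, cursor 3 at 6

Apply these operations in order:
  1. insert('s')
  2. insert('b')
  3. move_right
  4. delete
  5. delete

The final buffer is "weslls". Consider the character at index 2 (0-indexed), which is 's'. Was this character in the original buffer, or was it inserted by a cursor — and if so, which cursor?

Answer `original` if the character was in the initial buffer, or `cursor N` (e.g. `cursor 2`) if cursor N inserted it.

Answer: cursor 1

Derivation:
After op 1 (insert('s')): buffer="wesellsis" (len 9), cursors c1@3 c2@7 c3@9, authorship ..1...2.3
After op 2 (insert('b')): buffer="wesbellsbisb" (len 12), cursors c1@4 c2@9 c3@12, authorship ..11...22.33
After op 3 (move_right): buffer="wesbellsbisb" (len 12), cursors c1@5 c2@10 c3@12, authorship ..11...22.33
After op 4 (delete): buffer="wesbllsbs" (len 9), cursors c1@4 c2@8 c3@9, authorship ..11..223
After op 5 (delete): buffer="weslls" (len 6), cursors c1@3 c2@6 c3@6, authorship ..1..2
Authorship (.=original, N=cursor N): . . 1 . . 2
Index 2: author = 1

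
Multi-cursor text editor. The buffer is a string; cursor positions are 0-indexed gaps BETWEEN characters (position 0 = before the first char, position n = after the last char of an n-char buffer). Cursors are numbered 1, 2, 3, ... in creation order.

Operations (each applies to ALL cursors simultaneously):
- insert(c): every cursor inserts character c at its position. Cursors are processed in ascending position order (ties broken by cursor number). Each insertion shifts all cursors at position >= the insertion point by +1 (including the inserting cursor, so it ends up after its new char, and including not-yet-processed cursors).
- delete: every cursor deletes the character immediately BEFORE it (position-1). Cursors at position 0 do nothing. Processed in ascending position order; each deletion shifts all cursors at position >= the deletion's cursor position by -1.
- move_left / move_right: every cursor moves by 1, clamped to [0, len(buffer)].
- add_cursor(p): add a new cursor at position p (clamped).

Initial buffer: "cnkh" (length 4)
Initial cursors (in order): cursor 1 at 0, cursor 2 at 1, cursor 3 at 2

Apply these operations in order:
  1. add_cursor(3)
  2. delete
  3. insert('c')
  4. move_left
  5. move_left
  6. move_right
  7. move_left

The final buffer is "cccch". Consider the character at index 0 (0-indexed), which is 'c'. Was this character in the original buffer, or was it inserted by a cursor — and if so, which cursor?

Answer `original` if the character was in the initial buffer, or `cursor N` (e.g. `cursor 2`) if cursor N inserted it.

After op 1 (add_cursor(3)): buffer="cnkh" (len 4), cursors c1@0 c2@1 c3@2 c4@3, authorship ....
After op 2 (delete): buffer="h" (len 1), cursors c1@0 c2@0 c3@0 c4@0, authorship .
After op 3 (insert('c')): buffer="cccch" (len 5), cursors c1@4 c2@4 c3@4 c4@4, authorship 1234.
After op 4 (move_left): buffer="cccch" (len 5), cursors c1@3 c2@3 c3@3 c4@3, authorship 1234.
After op 5 (move_left): buffer="cccch" (len 5), cursors c1@2 c2@2 c3@2 c4@2, authorship 1234.
After op 6 (move_right): buffer="cccch" (len 5), cursors c1@3 c2@3 c3@3 c4@3, authorship 1234.
After op 7 (move_left): buffer="cccch" (len 5), cursors c1@2 c2@2 c3@2 c4@2, authorship 1234.
Authorship (.=original, N=cursor N): 1 2 3 4 .
Index 0: author = 1

Answer: cursor 1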